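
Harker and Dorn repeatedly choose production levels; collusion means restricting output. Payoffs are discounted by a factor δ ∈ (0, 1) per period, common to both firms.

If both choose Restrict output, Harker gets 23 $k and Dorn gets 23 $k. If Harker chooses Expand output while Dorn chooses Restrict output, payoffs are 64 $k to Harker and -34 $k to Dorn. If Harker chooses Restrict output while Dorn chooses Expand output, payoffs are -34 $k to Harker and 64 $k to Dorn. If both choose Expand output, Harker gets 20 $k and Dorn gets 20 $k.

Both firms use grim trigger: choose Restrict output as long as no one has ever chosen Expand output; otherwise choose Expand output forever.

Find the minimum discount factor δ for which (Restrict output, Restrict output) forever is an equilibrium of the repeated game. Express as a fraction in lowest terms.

41/44

One-period gain from deviating is 64 − 23 = 41. The loss is 23 − 20 = 3 in every subsequent period, with present value 3·δ/(1−δ).
Deviation is unprofitable when 3·δ/(1−δ) ≥ 41, i.e. δ/(1−δ) ≥ 41/3.
Equivalently δ ≥ 41/(41+3) = 41/44.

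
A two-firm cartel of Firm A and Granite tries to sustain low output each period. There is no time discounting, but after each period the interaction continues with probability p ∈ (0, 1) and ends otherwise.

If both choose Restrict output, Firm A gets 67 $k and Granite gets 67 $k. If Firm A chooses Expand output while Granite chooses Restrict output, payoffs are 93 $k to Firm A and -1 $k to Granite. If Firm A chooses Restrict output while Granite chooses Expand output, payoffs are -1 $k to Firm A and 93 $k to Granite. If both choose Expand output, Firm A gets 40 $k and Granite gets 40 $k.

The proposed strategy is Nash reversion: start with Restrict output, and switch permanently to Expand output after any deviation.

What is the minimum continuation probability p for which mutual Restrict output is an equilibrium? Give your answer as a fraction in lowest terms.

26/53

With no time discounting, the continuation probability p plays the role of the discount factor.
Grim-trigger IC: 67/(1−p) ≥ 93 + 40p/(1−p) ⇒ p ≥ (93−67)/(93−40) = 26/53.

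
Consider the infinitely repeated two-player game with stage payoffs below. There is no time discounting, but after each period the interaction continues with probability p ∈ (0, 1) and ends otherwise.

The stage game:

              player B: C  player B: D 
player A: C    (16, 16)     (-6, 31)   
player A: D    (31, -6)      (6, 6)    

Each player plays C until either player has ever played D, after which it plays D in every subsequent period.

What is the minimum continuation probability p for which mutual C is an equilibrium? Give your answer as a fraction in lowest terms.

3/5

Expected cooperation value is 16 + p·16 + p²·16 + … = 16/(1−p); deviation gives 31 + p·6/(1−p).
16 ≥ 31(1−p) + 6p ⇒ 25p ≥ 15 ⇒ p ≥ 15/25 = 3/5.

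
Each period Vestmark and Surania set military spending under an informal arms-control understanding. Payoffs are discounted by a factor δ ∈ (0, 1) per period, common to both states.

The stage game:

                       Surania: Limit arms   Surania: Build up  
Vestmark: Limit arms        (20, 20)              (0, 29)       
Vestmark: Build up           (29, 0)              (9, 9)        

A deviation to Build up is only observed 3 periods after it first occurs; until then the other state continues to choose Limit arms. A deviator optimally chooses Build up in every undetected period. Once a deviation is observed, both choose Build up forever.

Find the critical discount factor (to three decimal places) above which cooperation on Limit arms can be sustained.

0.766

A deviator earns 29 for 3 periods, then 9 forever; cooperating earns 20 forever. Multiplying the IC by (1−δ):
20 ≥ 29(1−δ^3) + 9δ^3, so 20·δ^3 ≥ 9 and δ^3 ≥ 9/20.
δ ≥ (9/20)^(1/3) ≈ 0.766.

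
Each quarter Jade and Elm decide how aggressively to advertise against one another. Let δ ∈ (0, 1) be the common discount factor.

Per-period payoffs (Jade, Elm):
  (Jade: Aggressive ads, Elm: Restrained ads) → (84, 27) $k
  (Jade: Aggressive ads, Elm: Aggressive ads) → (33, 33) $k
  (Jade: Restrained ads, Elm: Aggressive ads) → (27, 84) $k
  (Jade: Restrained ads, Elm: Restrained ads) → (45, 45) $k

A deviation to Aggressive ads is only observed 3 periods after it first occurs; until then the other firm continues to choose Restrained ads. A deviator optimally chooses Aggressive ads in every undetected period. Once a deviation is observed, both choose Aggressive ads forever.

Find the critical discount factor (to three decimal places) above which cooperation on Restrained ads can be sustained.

A deviator earns 84 for 3 periods, then 33 forever; cooperating earns 45 forever. Multiplying the IC by (1−δ):
45 ≥ 84(1−δ^3) + 33δ^3, so 51·δ^3 ≥ 39 and δ^3 ≥ 13/17.
δ ≥ (13/17)^(1/3) ≈ 0.914.

0.914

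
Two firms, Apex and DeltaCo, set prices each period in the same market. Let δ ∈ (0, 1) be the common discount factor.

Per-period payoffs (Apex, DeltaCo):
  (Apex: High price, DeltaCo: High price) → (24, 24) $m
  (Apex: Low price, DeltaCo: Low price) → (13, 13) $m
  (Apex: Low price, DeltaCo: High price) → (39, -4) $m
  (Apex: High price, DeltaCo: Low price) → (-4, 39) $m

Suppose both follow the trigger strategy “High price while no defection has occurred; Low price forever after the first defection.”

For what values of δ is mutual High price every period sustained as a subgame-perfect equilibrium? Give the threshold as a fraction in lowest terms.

One-period gain from deviating is 39 − 24 = 15. The loss is 24 − 13 = 11 in every subsequent period, with present value 11·δ/(1−δ).
Deviation is unprofitable when 11·δ/(1−δ) ≥ 15, i.e. δ/(1−δ) ≥ 15/11.
Equivalently δ ≥ 15/(15+11) = 15/26.

15/26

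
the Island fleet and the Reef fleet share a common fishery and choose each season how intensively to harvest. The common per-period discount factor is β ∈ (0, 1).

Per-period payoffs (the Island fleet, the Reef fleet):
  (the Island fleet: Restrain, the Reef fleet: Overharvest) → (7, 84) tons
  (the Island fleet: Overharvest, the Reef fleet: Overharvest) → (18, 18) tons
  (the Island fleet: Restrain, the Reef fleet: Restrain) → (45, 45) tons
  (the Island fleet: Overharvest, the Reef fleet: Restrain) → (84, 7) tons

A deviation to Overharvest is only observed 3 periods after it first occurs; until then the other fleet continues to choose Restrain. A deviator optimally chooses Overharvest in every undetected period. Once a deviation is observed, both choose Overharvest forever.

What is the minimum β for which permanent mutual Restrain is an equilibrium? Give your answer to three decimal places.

The best deviation is to choose Overharvest for all 3 undetected periods, earning 84 each, then 18 forever once detected.
Deviation value: 84(1−β^3)/(1−β) + 18β^3/(1−β); cooperation value: 45/(1−β).
IC: 45 ≥ 84(1−β^3) + 18β^3 = 84 − 66β^3.
So β^3 ≥ 39/66 = 13/22, giving β ≥ (13/22)^(1/3) ≈ 0.839.

0.839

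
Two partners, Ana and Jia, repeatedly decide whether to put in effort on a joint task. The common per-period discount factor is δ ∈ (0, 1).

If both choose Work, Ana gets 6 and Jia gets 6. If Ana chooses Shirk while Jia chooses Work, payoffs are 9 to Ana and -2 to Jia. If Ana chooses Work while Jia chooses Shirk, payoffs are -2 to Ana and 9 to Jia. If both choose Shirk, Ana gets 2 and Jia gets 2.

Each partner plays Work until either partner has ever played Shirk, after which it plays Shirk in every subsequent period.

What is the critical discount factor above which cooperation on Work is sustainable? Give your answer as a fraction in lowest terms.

6/(1−δ) ≥ 9 + 2δ/(1−δ)
6 ≥ 9 − 7δ
δ ≥ 3/7.

3/7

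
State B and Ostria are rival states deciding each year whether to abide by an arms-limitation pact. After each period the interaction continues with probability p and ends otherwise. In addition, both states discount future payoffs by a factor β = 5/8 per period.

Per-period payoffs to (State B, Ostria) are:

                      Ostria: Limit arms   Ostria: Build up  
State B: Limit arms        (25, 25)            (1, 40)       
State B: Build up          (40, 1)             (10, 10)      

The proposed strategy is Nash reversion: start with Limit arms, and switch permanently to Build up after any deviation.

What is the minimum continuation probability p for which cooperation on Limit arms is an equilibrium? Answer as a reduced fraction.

Expected continuation weight on next period's payoff is β·p = 5/8·p, which plays the role of the discount factor.
Cooperation requires 5/8·p ≥ (40−25)/(40−10) = 1/2, hence p ≥ 4/5.

4/5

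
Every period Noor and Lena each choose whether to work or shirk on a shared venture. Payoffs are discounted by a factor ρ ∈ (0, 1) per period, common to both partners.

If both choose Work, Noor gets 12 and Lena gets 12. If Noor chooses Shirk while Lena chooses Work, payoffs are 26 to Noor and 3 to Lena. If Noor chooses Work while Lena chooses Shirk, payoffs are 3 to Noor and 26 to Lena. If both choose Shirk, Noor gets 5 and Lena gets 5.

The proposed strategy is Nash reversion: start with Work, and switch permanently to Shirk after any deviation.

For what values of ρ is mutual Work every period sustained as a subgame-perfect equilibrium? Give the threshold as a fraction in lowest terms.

12/(1−ρ) ≥ 26 + 5ρ/(1−ρ)
12 ≥ 26 − 21ρ
ρ ≥ 14/21 = 2/3.

2/3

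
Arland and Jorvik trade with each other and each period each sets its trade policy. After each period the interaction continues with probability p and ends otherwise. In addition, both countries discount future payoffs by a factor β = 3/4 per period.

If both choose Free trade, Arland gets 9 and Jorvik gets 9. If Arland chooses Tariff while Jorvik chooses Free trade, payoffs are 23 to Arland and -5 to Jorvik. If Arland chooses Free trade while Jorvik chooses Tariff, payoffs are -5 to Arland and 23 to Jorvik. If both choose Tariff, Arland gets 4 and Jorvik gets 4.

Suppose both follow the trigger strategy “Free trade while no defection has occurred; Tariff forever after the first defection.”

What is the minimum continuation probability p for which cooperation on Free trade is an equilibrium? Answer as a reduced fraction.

Expected continuation weight on next period's payoff is β·p = 3/4·p, which plays the role of the discount factor.
Cooperation requires 3/4·p ≥ (23−9)/(23−4) = 14/19, hence p ≥ 56/57.

56/57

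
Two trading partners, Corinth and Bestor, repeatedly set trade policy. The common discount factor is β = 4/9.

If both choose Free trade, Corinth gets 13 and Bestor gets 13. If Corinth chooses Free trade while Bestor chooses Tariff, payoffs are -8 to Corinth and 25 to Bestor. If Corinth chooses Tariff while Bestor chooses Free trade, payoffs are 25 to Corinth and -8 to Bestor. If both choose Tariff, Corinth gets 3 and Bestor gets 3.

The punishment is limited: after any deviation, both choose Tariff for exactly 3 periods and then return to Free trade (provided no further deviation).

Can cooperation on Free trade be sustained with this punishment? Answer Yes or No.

IC: β+…+β^3 ≥ (25−13)/(13−3) = 6/5.
At β = 4/9: partial sum = 0.7298 < 1.2000. Cooperation not sustainable.

No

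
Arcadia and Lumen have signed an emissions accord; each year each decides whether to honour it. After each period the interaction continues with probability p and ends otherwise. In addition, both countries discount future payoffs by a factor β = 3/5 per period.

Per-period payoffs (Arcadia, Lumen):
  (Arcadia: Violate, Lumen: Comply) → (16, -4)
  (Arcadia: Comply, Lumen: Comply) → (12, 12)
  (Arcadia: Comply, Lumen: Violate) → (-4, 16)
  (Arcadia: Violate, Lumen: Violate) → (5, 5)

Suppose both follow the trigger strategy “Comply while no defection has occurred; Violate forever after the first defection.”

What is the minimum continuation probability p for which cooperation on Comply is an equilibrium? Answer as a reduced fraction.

20/33

Expected continuation weight on next period's payoff is β·p = 3/5·p, which plays the role of the discount factor.
Cooperation requires 3/5·p ≥ (16−12)/(16−5) = 4/11, hence p ≥ 20/33.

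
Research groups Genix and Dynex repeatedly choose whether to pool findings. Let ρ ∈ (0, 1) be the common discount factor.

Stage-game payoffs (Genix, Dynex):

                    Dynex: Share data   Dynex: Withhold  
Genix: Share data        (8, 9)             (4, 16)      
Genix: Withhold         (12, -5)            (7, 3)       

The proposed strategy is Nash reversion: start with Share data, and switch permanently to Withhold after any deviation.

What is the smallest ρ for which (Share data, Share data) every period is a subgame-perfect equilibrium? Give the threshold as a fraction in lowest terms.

Genix's threshold: (12−8)/(12−7) = 4/5.
Dynex's threshold: (16−9)/(16−3) = 7/13.
4/5 > 7/13, so Genix binds and ρ* = 4/5.

4/5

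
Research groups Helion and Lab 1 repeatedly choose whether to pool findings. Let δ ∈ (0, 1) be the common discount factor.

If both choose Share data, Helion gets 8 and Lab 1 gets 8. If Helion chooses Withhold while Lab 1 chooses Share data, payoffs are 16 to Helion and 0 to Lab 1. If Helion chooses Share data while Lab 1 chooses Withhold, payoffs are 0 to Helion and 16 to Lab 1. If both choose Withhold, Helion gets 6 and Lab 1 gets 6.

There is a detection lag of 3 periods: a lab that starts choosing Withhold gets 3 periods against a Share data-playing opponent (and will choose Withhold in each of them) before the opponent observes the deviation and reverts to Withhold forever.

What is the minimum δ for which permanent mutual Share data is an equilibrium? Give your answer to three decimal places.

0.928

The best deviation is to choose Withhold for all 3 undetected periods, earning 16 each, then 6 forever once detected.
Deviation value: 16(1−δ^3)/(1−δ) + 6δ^3/(1−δ); cooperation value: 8/(1−δ).
IC: 8 ≥ 16(1−δ^3) + 6δ^3 = 16 − 10δ^3.
So δ^3 ≥ 8/10 = 4/5, giving δ ≥ (4/5)^(1/3) ≈ 0.928.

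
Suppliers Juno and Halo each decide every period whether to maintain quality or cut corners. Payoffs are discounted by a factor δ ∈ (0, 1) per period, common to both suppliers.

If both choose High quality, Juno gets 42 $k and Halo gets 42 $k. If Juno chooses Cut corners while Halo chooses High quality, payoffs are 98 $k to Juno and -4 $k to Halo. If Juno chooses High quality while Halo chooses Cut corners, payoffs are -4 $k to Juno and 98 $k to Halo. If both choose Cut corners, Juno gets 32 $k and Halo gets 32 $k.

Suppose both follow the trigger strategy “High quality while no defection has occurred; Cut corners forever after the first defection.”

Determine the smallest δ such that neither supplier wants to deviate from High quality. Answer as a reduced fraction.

28/33

One-period gain from deviating is 98 − 42 = 56. The loss is 42 − 32 = 10 in every subsequent period, with present value 10·δ/(1−δ).
Deviation is unprofitable when 10·δ/(1−δ) ≥ 56, i.e. δ/(1−δ) ≥ 28/5.
Equivalently δ ≥ 56/(56+10) = 28/33.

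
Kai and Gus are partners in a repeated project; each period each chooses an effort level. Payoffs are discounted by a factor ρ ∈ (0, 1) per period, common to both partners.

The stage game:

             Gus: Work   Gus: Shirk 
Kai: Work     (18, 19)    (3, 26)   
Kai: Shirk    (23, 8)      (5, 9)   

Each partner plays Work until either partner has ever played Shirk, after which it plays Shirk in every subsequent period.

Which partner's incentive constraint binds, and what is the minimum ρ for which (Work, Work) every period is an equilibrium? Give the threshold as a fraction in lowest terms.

Gus; ρ ≥ 7/17

Kai: cooperation gives 18 each period; deviation gives 23 once then 5 forever.
  18/(1−ρ) ≥ 23 + 5ρ/(1−ρ) ⇒ ρ ≥ 5/18.
Gus: cooperation gives 19 each period; deviation gives 26 once then 9 forever.
  ρ ≥ 7/17.
Both must hold, so the binding constraint is Gus's: ρ ≥ 7/17.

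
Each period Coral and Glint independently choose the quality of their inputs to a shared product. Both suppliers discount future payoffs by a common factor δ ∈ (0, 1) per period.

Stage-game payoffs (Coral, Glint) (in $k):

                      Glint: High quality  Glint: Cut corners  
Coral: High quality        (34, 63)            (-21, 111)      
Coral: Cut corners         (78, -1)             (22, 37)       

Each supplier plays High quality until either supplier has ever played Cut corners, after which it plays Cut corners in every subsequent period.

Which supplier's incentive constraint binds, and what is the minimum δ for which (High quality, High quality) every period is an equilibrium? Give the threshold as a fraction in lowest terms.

Coral's threshold: (78−34)/(78−22) = 11/14.
Glint's threshold: (111−63)/(111−37) = 24/37.
11/14 > 24/37, so Coral binds and δ* = 11/14.

Coral; δ ≥ 11/14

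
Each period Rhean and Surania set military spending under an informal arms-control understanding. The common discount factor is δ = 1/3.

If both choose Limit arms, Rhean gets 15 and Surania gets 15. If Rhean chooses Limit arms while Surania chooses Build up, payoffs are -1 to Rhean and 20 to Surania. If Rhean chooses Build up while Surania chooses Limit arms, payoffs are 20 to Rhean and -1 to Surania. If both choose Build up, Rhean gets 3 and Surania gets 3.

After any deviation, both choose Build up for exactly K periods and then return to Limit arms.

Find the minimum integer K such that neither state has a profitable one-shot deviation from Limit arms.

2

Need Σ_{k=1}^{K} δ^k ≥ (20−15)/(15−3) = 0.4167 at δ = 1/3.
At K = 1 the sum is 0.3333 < 0.4167; at K = 2 it is 0.4444 ≥ 0.4167.
So the minimum punishment length is K = 2.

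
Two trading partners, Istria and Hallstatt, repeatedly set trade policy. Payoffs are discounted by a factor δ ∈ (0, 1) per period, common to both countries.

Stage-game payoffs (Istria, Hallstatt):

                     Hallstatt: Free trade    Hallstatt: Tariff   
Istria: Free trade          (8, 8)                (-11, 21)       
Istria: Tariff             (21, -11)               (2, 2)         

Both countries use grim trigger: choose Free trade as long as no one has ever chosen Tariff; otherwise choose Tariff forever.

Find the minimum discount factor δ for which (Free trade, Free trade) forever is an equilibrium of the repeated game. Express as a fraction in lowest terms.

13/19

One-period gain from deviating is 21 − 8 = 13. The loss is 8 − 2 = 6 in every subsequent period, with present value 6·δ/(1−δ).
Deviation is unprofitable when 6·δ/(1−δ) ≥ 13, i.e. δ/(1−δ) ≥ 13/6.
Equivalently δ ≥ 13/(13+6) = 13/19.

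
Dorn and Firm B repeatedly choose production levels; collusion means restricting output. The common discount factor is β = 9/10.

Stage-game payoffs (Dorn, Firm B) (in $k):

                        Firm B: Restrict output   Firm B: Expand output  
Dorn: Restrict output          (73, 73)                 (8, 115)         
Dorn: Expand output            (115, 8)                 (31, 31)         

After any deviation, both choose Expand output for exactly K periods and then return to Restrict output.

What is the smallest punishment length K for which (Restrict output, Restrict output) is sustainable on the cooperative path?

Need Σ_{k=1}^{K} β^k ≥ (115−73)/(73−31) = 1.0000 at β = 9/10.
At K = 1 the sum is 0.9000 < 1.0000; at K = 2 it is 1.7100 ≥ 1.0000.
So the minimum punishment length is K = 2.

2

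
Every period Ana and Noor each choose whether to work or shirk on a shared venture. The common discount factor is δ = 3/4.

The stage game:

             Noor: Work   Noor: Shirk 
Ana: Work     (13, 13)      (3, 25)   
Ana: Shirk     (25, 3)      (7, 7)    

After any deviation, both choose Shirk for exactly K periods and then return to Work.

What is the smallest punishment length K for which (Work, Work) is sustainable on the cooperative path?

4

Need Σ_{k=1}^{K} δ^k ≥ (25−13)/(13−7) = 2.0000 at δ = 3/4.
At K = 3 the sum is 1.7344 < 2.0000; at K = 4 it is 2.0508 ≥ 2.0000.
So the minimum punishment length is K = 4.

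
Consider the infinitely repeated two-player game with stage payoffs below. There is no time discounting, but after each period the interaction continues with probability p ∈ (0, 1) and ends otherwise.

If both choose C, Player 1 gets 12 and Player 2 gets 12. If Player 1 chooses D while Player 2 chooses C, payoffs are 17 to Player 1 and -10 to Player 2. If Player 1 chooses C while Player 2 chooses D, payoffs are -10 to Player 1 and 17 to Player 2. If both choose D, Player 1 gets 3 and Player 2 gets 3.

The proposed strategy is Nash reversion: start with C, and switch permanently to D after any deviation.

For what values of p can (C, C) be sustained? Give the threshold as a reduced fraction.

Expected cooperation value is 12 + p·12 + p²·12 + … = 12/(1−p); deviation gives 17 + p·3/(1−p).
12 ≥ 17(1−p) + 3p ⇒ 14p ≥ 5 ⇒ p ≥ 5/14.

5/14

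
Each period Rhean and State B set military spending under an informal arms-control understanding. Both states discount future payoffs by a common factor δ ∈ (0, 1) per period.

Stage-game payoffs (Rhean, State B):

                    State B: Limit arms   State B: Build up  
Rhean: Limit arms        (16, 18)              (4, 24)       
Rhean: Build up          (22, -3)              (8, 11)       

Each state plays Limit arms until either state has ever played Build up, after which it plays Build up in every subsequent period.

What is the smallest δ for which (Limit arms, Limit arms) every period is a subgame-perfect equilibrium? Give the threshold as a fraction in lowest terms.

Rhean's threshold: (22−16)/(22−8) = 3/7.
State B's threshold: (24−18)/(24−11) = 6/13.
3/7 < 6/13, so State B binds and δ* = 6/13.

6/13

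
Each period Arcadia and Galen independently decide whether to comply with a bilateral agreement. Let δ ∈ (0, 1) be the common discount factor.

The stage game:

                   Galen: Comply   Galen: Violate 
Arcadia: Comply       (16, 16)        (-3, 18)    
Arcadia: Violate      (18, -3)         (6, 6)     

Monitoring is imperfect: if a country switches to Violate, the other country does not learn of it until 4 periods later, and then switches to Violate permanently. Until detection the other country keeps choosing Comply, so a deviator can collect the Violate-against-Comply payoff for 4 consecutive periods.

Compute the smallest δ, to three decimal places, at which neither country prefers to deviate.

0.639

The best deviation is to choose Violate for all 4 undetected periods, earning 18 each, then 6 forever once detected.
Deviation value: 18(1−δ^4)/(1−δ) + 6δ^4/(1−δ); cooperation value: 16/(1−δ).
IC: 16 ≥ 18(1−δ^4) + 6δ^4 = 18 − 12δ^4.
So δ^4 ≥ 2/12 = 1/6, giving δ ≥ (1/6)^(1/4) ≈ 0.639.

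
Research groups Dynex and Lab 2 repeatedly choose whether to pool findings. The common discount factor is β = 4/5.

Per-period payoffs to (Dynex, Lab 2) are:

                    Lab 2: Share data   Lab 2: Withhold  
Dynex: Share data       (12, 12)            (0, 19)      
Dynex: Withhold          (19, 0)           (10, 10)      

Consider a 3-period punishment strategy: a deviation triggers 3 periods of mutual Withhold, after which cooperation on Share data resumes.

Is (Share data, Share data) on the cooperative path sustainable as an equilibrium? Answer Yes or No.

Comparing payoff streams over the 4 periods until play realigns: cooperate → 12(1+β+…+β^3); deviate → 19 + 10(β+…+β^3).
Cooperation is sustained iff (12−10)(β+…+β^3) ≥ 19−12.
β+…+β^3 = 4/5·(1−(4/5)^3)/(1−4/5) = 1.9520, and (19−12)/(12−10) = 3.5000.
1.9520 < 3.5000, so cooperation is not sustainable.

No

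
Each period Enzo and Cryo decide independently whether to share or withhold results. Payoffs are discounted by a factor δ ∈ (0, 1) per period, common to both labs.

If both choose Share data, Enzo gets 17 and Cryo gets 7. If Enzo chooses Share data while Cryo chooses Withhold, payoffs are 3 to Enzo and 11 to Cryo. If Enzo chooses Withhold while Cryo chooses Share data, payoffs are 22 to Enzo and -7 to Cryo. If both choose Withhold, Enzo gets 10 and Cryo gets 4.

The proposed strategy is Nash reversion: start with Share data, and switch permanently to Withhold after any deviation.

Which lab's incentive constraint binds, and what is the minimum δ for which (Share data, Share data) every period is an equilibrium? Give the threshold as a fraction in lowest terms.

Cryo; δ ≥ 4/7

Enzo's threshold: (22−17)/(22−10) = 5/12.
Cryo's threshold: (11−7)/(11−4) = 4/7.
5/12 < 4/7, so Cryo binds and δ* = 4/7.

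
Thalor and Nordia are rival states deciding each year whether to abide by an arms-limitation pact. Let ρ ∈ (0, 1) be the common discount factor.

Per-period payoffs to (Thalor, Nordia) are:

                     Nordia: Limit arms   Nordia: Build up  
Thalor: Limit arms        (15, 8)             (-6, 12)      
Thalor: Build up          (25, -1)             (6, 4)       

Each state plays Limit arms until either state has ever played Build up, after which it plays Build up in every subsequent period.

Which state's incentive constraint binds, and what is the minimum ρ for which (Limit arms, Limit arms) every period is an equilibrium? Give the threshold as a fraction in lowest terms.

Thalor: cooperation gives 15 each period; deviation gives 25 once then 6 forever.
  15/(1−ρ) ≥ 25 + 6ρ/(1−ρ) ⇒ ρ ≥ 10/19.
Nordia: cooperation gives 8 each period; deviation gives 12 once then 4 forever.
  ρ ≥ 4/8 = 1/2.
Both must hold, so the binding constraint is Thalor's: ρ ≥ 10/19.

Thalor; ρ ≥ 10/19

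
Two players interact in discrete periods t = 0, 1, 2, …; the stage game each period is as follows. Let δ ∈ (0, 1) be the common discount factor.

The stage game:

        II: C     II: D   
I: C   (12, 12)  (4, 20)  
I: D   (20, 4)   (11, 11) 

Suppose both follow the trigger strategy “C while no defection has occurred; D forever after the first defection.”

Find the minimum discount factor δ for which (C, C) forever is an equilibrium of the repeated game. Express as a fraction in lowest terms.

12/(1−δ) ≥ 20 + 11δ/(1−δ)
12 ≥ 20 − 9δ
δ ≥ 8/9.

8/9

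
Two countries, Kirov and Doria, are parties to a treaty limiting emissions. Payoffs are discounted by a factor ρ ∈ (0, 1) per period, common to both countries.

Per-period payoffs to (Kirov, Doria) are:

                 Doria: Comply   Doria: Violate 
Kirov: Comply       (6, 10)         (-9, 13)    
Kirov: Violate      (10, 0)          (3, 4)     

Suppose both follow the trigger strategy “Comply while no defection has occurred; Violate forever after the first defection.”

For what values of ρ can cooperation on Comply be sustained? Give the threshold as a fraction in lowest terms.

For Kirov: deviation gain 10−6 = 4, per-period punishment loss 6−3 = 3. IC gives ρ ≥ 4/7.
For Doria: gain 3, loss 6 per period, so ρ ≥ 3/9 = 1/3.
The tighter constraint is Kirov's, so cooperation needs ρ ≥ 4/7.

4/7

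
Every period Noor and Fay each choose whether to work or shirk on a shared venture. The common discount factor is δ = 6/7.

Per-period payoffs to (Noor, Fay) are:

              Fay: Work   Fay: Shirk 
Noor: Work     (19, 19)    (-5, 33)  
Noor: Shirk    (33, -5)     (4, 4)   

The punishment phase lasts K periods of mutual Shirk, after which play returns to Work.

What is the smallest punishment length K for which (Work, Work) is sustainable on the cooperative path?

2

Need Σ_{k=1}^{K} δ^k ≥ (33−19)/(19−4) = 0.9333 at δ = 6/7.
At K = 1 the sum is 0.8571 < 0.9333; at K = 2 it is 1.5918 ≥ 0.9333.
So the minimum punishment length is K = 2.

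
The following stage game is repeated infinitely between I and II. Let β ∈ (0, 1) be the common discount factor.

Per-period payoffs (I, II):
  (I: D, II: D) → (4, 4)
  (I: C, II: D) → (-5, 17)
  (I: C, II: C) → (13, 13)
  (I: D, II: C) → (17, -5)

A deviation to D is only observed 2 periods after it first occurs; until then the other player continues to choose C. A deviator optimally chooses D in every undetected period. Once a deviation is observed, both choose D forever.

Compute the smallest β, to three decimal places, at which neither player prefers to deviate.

The best deviation is to choose D for all 2 undetected periods, earning 17 each, then 4 forever once detected.
Deviation value: 17(1−β^2)/(1−β) + 4β^2/(1−β); cooperation value: 13/(1−β).
IC: 13 ≥ 17(1−β^2) + 4β^2 = 17 − 13β^2.
So β^2 ≥ 4/13, giving β ≥ (4/13)^(1/2) ≈ 0.555.

0.555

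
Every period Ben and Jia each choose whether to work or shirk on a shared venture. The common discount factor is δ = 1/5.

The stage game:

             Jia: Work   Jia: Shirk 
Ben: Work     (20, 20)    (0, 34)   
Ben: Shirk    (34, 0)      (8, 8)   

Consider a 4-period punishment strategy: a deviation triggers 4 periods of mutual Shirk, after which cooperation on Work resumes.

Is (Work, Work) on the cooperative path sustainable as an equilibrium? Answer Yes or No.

No

A one-shot deviation gives 34 now, then 8 for 4 periods, then back to 20.
Gain from deviating: (34−20) today; loss: (20−8) in each of the next 4 periods.
No-deviation condition: (20−8)(δ+…+δ^4) ≥ 34−20, i.e. δ+…+δ^4 ≥ 7/6.
At δ = 1/5: δ+…+δ^4 = 0.2496 < 1.1667.
So cooperation is not sustainable.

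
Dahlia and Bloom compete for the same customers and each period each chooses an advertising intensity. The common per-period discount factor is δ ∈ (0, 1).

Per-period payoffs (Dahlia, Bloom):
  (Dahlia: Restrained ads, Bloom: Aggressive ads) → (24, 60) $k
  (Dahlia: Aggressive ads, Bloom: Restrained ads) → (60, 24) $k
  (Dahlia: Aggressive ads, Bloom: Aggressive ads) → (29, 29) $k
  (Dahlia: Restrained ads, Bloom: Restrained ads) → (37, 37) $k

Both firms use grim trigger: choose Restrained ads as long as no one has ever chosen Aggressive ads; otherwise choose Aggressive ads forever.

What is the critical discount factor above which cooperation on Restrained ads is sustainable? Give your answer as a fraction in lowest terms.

Under grim trigger the critical discount factor is (T−C)/(T−P) with T = 60, C = 37, P = 29.
δ* = (60−37)/(60−29) = 23/31.

23/31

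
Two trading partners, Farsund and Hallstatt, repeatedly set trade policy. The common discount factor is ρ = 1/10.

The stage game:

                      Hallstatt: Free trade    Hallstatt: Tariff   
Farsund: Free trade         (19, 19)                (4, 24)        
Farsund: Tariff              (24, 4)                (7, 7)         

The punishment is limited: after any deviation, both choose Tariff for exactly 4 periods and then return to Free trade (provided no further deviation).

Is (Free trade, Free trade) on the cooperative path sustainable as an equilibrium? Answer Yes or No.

No

IC: ρ+…+ρ^4 ≥ (24−19)/(19−7) = 5/12.
At ρ = 1/10: partial sum = 0.1111 < 0.4167. Cooperation not sustainable.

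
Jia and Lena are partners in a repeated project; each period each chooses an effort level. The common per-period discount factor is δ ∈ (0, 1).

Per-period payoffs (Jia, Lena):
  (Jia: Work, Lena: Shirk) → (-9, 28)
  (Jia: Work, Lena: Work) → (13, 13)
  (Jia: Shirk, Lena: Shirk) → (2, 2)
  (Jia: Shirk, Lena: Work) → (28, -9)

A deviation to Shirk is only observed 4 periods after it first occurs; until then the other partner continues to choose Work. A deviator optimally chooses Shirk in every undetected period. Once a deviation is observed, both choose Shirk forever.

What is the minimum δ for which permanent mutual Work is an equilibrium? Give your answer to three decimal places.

The best deviation is to choose Shirk for all 4 undetected periods, earning 28 each, then 2 forever once detected.
Deviation value: 28(1−δ^4)/(1−δ) + 2δ^4/(1−δ); cooperation value: 13/(1−δ).
IC: 13 ≥ 28(1−δ^4) + 2δ^4 = 28 − 26δ^4.
So δ^4 ≥ 15/26, giving δ ≥ (15/26)^(1/4) ≈ 0.872.

0.872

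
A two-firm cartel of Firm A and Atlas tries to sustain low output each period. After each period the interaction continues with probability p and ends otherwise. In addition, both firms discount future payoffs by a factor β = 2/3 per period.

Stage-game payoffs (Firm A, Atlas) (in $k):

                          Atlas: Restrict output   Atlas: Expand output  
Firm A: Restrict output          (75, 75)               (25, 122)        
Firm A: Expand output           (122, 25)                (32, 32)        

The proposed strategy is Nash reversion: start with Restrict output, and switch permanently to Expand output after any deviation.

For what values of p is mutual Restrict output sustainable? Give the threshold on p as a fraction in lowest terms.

47/60

Expected continuation weight on next period's payoff is β·p = 2/3·p, which plays the role of the discount factor.
Cooperation requires 2/3·p ≥ (122−75)/(122−32) = 47/90, hence p ≥ 47/60.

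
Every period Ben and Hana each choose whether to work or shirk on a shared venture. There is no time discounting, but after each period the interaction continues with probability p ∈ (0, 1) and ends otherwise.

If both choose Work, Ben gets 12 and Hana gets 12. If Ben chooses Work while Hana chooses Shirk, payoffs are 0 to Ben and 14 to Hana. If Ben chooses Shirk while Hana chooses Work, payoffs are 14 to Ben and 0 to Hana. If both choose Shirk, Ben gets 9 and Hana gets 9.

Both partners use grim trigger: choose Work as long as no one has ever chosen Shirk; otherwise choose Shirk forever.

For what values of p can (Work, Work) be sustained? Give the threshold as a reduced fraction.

With no time discounting, the continuation probability p plays the role of the discount factor.
Grim-trigger IC: 12/(1−p) ≥ 14 + 9p/(1−p) ⇒ p ≥ (14−12)/(14−9) = 2/5.

2/5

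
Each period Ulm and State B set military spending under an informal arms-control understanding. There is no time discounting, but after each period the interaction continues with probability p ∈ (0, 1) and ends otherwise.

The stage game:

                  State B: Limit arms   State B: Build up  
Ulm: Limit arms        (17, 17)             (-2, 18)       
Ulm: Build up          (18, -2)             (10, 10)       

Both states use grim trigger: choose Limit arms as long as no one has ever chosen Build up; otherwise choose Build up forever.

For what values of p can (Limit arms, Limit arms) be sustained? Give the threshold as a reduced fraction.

With no time discounting, the continuation probability p plays the role of the discount factor.
Grim-trigger IC: 17/(1−p) ≥ 18 + 10p/(1−p) ⇒ p ≥ (18−17)/(18−10) = 1/8.

1/8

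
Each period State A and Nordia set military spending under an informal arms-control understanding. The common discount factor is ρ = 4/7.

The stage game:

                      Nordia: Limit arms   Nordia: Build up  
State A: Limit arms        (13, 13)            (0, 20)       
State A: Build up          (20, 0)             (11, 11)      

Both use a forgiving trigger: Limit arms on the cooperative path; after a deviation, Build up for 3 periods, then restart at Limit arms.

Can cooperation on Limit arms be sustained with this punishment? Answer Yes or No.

Comparing payoff streams over the 4 periods until play realigns: cooperate → 13(1+ρ+…+ρ^3); deviate → 20 + 11(ρ+…+ρ^3).
Cooperation is sustained iff (13−11)(ρ+…+ρ^3) ≥ 20−13.
ρ+…+ρ^3 = 4/7·(1−(4/7)^3)/(1−4/7) = 1.0845, and (20−13)/(13−11) = 3.5000.
1.0845 < 3.5000, so cooperation is not sustainable.

No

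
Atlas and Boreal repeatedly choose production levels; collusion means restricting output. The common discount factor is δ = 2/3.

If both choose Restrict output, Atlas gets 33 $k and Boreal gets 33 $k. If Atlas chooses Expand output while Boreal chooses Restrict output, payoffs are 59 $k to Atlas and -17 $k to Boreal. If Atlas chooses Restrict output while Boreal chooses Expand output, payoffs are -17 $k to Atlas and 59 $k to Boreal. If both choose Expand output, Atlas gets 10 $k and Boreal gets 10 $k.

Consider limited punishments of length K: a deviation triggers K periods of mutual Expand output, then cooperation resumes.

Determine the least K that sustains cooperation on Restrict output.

3

No profitable deviation requires (33−10)(δ+…+δ^K) ≥ 59−33, i.e. δ+…+δ^K ≥ 26/23 ≈ 1.1304.
With δ = 2/3, the partial sums are K=1: 0.6667, K=2: 1.1111, K=3: 1.4074.
K = 3 is the first length at which the sum reaches 1.1304.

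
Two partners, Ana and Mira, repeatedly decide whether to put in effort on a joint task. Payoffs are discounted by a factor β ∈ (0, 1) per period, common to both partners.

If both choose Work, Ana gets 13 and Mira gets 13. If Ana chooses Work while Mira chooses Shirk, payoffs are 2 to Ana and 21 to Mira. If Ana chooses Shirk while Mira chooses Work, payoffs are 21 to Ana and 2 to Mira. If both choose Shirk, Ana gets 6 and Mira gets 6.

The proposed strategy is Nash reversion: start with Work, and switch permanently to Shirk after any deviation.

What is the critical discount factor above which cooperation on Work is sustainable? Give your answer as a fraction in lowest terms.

One-period gain from deviating is 21 − 13 = 8. The loss is 13 − 6 = 7 in every subsequent period, with present value 7·β/(1−β).
Deviation is unprofitable when 7·β/(1−β) ≥ 8, i.e. β/(1−β) ≥ 8/7.
Equivalently β ≥ 8/(8+7) = 8/15.

8/15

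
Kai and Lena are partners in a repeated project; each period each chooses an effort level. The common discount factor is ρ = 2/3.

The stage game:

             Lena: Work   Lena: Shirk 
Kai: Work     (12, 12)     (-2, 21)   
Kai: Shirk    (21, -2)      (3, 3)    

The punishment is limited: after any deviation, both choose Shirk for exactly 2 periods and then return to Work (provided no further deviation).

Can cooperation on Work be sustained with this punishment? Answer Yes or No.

Yes

Comparing payoff streams over the 3 periods until play realigns: cooperate → 12(1+ρ+…+ρ^2); deviate → 21 + 3(ρ+…+ρ^2).
Cooperation is sustained iff (12−3)(ρ+…+ρ^2) ≥ 21−12.
ρ+…+ρ^2 = 2/3·(1−(2/3)^2)/(1−2/3) = 1.1111, and (21−12)/(12−3) = 1.0000.
1.1111 ≥ 1.0000, so cooperation is sustainable.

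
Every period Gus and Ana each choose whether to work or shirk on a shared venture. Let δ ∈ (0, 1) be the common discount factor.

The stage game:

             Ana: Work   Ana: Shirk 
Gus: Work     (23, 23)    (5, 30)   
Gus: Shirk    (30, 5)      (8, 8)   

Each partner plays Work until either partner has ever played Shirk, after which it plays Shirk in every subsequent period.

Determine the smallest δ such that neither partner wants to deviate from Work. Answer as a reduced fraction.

7/22

One-period gain from deviating is 30 − 23 = 7. The loss is 23 − 8 = 15 in every subsequent period, with present value 15·δ/(1−δ).
Deviation is unprofitable when 15·δ/(1−δ) ≥ 7, i.e. δ/(1−δ) ≥ 7/15.
Equivalently δ ≥ 7/(7+15) = 7/22.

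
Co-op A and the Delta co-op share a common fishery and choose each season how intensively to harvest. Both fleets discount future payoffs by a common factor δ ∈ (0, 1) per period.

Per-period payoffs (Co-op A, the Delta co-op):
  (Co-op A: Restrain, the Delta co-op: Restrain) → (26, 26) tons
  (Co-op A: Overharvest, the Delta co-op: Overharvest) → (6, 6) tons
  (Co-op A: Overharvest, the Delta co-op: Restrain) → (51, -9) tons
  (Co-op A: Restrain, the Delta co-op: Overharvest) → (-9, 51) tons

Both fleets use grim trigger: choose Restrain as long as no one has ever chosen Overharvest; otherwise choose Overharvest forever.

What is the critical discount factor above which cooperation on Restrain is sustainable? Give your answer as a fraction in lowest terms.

5/9

26/(1−δ) ≥ 51 + 6δ/(1−δ)
26 ≥ 51 − 45δ
δ ≥ 25/45 = 5/9.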